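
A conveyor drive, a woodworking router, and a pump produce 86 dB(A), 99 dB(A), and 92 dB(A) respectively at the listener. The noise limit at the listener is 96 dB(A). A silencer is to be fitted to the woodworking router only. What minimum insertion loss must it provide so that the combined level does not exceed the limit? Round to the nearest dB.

6 dB

Fixed contribution from the other sources: Σ 10^(L/10) = 10^(86/10) + 10^(92/10) = 1.983e+09 (92.97 dB(A)).
The limit corresponds to 10^(96/10) = 3.981e+09; subtracting the fixed part leaves 1.998e+09 for the woodworking router, i.e. 93.01 dB(A).
Required insertion loss = 99 − 93.01 = 5.99 dB.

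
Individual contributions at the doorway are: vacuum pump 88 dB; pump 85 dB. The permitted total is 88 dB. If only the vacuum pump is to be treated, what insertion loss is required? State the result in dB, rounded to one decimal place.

3.0 dB

Fixed contribution from the other source: Σ 10^(L/10) = 10^(85/10) = 3.162e+08 (85.00 dB).
The limit corresponds to 10^(88/10) = 6.310e+08; subtracting the fixed part leaves 3.147e+08 for the vacuum pump, i.e. 84.98 dB.
So the vacuum pump must be reduced from 88 to 84.98 dB: IL = 3.02 dB.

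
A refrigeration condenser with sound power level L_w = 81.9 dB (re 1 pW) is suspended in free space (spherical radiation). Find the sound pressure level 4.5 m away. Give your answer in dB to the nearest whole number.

58 dB

Free-field spherical radiation: L_p = L_w − 10·log₁₀(4π·r²), r = 4.5 m.
4π·r² = 254.5 m², 10·log₁₀ of that is 24.056 dB.
L_p = 81.9 − 24.056 = 57.84 dB.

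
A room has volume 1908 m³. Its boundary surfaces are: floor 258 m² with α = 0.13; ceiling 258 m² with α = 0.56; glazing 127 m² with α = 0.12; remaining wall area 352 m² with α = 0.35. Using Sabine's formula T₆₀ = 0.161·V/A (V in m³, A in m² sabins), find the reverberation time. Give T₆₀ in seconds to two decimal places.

0.97 s

A = Σ Sᵢαᵢ = 258·0.13 + 258·0.56 + 127·0.12 + 352·0.35 = 316.46 m².
T₆₀ = 0.161 × 1908 / 316.46 = 0.971 s.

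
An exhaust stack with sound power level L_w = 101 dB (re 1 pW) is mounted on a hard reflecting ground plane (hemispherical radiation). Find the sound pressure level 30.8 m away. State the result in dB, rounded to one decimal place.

63.2 dB

L_p = L_w − 10·log₁₀(2π·r²) with r = 30.8 m.
2π·r² = 5960 m², 10·log₁₀ of that is 37.753 dB.
L_p = 101 − 37.753 = 63.25 dB.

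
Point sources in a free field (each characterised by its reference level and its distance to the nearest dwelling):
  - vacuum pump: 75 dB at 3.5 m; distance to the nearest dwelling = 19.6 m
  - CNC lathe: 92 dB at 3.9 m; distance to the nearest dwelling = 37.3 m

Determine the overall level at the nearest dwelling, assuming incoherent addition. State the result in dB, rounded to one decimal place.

72.6 dB

First find each source's level at the receiver (point-source: −20·log₁₀(r/r_ref)), then combine on an intensity basis.
vacuum pump: 75 − 20·log₁₀(19.6/3.5) = 75 − 14.96 = 60.04 dB.
CNC lathe: 92 − 20·log₁₀(37.3/3.9) = 92 − 19.61 = 72.39 dB.
Σ 10^(L/10) = 1.833e+07 → L_total = 10·log₁₀(1.833e+07) = 72.63 dB.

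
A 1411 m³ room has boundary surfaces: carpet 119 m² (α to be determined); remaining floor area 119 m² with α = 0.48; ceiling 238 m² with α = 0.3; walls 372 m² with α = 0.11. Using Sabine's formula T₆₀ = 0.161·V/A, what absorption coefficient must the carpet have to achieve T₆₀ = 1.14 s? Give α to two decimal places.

0.25

From T₆₀ = 0.161·V/A, the target T₆₀ = 1.14 s needs A = 0.161·1411/1.14 = 199.27 m².
Absorption from the other surfaces = 119·0.48 + 238·0.3 + 372·0.11 = 169.44 m², so the carpet must supply 29.83 m² over 119 m².
α = 29.83/119 = 0.251.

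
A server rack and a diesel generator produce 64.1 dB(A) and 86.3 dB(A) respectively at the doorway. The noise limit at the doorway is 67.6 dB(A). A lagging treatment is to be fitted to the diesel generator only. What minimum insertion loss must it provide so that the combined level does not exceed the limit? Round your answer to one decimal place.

21.3 dB

The untreated sources together contribute 10^(64.1/10) = 2.570e+06, i.e. 64.10 dB(A).
The limit corresponds to 10^(67.6/10) = 5.754e+06; subtracting the fixed part leaves 3.184e+06 for the diesel generator, i.e. 65.03 dB(A).
So the diesel generator must be reduced from 86.3 to 65.03 dB(A): IL = 21.27 dB.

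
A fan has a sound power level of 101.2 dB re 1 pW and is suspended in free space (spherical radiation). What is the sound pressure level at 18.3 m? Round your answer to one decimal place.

65.0 dB

The power spreads over a sphere of area 4π·r², so L_p = L_w − 10·log₁₀(4π·r²).
4π·r² = 4208 m², 10·log₁₀ of that is 36.241 dB.
L_p = 101.2 − 36.241 = 64.96 dB.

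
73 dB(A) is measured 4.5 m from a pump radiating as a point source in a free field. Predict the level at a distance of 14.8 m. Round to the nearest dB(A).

For a point source, L₂ = L₁ − 20·log₁₀(r₂/r₁).
L₂ = 73 − 20·log₁₀(14.8/4.5) = 73 − 10.341 = 62.66 dB(A).

63 dB(A)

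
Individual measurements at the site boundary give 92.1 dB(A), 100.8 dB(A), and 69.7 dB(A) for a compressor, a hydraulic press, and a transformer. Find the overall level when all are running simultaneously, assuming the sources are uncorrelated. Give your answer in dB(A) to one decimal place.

101.4 dB(A)

Incoherent sources combine by intensity addition: L_total = 10·log₁₀(Σ 10^(L_i/10)).
Σ 10^(L/10) = 10^(92.1/10) + 10^(100.8/10) + 10^(69.7/10) = 1.365e+10.
L_total = 10·log₁₀(1.365e+10) = 101.35 dB(A).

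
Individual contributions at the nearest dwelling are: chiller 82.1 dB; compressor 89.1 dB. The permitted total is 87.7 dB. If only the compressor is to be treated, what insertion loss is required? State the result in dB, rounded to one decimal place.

2.8 dB

The untreated sources together contribute 10^(82.1/10) = 1.622e+08, i.e. 82.10 dB.
To meet 87.7 dB overall, the treated compressor may contribute at most 10^(87.7/10) − 1.622e+08 = 4.267e+08, i.e. 86.30 dB.
Required insertion loss = 89.1 − 86.30 = 2.80 dB.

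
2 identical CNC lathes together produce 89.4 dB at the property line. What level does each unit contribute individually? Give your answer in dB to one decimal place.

Dividing the total intensity by 2 lowers the level by 10·log₁₀ 2 = 3.010 dB: L₁ = 89.4 − 3.010.

86.4 dB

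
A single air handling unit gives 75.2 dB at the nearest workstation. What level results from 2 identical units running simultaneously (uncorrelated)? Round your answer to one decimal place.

L_total = L₁ + 10·log₁₀ N for N identical incoherent sources.
L_total = 75.2 + 10·log₁₀(2) = 75.2 + 3.010 = 78.21 dB.

78.2 dB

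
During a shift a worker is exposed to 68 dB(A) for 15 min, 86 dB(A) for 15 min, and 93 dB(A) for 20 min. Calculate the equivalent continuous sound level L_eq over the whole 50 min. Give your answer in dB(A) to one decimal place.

89.6 dB(A)

The energy average is taken in the linear domain: L_eq = 10·log₁₀[(Σ tᵢ·10^(Lᵢ/10))/T], T = 50 min.
Σ tᵢ·10^(Lᵢ/10) = 15·10^(68/10) + 15·10^(86/10) + 20·10^(93/10) = 4.597e+10.
L_eq = 10·log₁₀(4.597e+10/50) = 89.64 dB(A).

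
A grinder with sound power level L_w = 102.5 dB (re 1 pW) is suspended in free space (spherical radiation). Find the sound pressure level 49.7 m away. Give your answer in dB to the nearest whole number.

L_p = L_w − 10·log₁₀(4π·r²) with r = 49.7 m.
4π·r² = 3.104e+04 m², 10·log₁₀ of that is 44.919 dB.
L_p = 102.5 − 44.919 = 57.58 dB.

58 dB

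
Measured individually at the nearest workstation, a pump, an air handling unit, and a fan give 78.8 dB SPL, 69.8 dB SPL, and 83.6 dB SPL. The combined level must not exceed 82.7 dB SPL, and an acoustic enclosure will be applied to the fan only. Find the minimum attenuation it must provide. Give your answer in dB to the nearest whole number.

4 dB

Everything except the fan sums to 10^(78.8/10) + 10^(69.8/10) = 8.541e+07 in linear terms, 79.31 dB SPL.
The limit corresponds to 10^(82.7/10) = 1.862e+08; subtracting the fixed part leaves 1.008e+08 for the fan, i.e. 80.03 dB SPL.
So the fan must be reduced from 83.6 to 80.03 dB SPL: IL = 3.57 dB.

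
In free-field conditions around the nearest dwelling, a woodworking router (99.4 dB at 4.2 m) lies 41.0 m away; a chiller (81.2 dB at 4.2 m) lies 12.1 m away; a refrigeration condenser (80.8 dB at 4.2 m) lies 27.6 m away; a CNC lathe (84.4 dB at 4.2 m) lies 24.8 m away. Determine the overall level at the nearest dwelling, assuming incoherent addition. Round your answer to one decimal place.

80.7 dB

First find each source's level at the receiver (point-source: −20·log₁₀(r/r_ref)), then combine on an intensity basis.
woodworking router: 99.4 − 20·log₁₀(41.0/4.2) = 99.4 − 19.79 = 79.61 dB.
chiller: 81.2 − 20·log₁₀(12.1/4.2) = 81.2 − 9.19 = 72.01 dB.
refrigeration condenser: 80.8 − 20·log₁₀(27.6/4.2) = 80.8 − 16.35 = 64.45 dB.
CNC lathe: 84.4 − 20·log₁₀(24.8/4.2) = 84.4 − 15.42 = 68.98 dB.
Σ 10^(L/10) = 1.180e+08 → L_total = 10·log₁₀(1.180e+08) = 80.72 dB.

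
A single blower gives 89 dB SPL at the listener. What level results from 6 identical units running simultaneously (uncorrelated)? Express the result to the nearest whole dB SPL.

N identical incoherent sources raise the level by 10·log₁₀ N.
L_total = 89 + 10·log₁₀(6) = 89 + 7.782 = 96.78 dB SPL.

97 dB SPL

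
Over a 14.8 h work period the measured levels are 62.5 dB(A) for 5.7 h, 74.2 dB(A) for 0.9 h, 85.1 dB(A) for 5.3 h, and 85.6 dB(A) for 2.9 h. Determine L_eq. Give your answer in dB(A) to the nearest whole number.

The energy average is taken in the linear domain: L_eq = 10·log₁₀[(Σ tᵢ·10^(Lᵢ/10))/T], T = 14.8 h.
Σ tᵢ·10^(Lᵢ/10) = 5.7·10^(62.5/10) + 0.9·10^(74.2/10) + 5.3·10^(85.1/10) + 2.9·10^(85.6/10) = 2.802e+09.
L_eq = 10·log₁₀(2.802e+09/14.8) = 82.77 dB(A).

83 dB(A)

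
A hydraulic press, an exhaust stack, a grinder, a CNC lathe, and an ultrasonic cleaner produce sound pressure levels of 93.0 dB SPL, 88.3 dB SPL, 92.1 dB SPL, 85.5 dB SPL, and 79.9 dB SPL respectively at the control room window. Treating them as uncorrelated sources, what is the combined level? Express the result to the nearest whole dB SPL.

97 dB SPL

For uncorrelated sources the intensities add, so convert each level to linear form, sum, and take 10·log₁₀ of the total.
Σ 10^(L/10) = 10^(93.0/10) + 10^(88.3/10) + 10^(92.1/10) + 10^(85.5/10) + 10^(79.9/10) = 4.746e+09.
L_total = 10·log₁₀(4.746e+09) = 96.76 dB SPL.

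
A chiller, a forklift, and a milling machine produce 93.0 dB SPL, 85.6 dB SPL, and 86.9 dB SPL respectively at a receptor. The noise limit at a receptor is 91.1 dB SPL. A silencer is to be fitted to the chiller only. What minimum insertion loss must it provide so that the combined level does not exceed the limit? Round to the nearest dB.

Fixed contribution from the other sources: Σ 10^(L/10) = 10^(85.6/10) + 10^(86.9/10) = 8.529e+08 (89.31 dB SPL).
The limit corresponds to 10^(91.1/10) = 1.288e+09; subtracting the fixed part leaves 4.354e+08 for the chiller, i.e. 86.39 dB SPL.
Required insertion loss = 93.0 − 86.39 = 6.61 dB.

7 dB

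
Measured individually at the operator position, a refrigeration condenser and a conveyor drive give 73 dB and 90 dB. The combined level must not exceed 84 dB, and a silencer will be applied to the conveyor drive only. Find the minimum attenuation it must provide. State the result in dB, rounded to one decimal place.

Everything except the conveyor drive sums to 10^(73/10) = 1.995e+07 in linear terms, 73.00 dB.
The limit corresponds to 10^(84/10) = 2.512e+08; subtracting the fixed part leaves 2.312e+08 for the conveyor drive, i.e. 83.64 dB.
Required insertion loss = 90 − 83.64 = 6.36 dB.

6.4 dB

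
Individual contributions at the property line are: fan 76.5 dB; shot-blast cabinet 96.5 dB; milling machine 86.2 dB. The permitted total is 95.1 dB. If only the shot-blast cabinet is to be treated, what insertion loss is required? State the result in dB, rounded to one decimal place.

2.1 dB

Everything except the shot-blast cabinet sums to 10^(76.5/10) + 10^(86.2/10) = 4.615e+08 in linear terms, 86.64 dB.
To meet 95.1 dB overall, the treated shot-blast cabinet may contribute at most 10^(95.1/10) − 4.615e+08 = 2.774e+09, i.e. 94.43 dB.
Required insertion loss = 96.5 − 94.43 = 2.07 dB.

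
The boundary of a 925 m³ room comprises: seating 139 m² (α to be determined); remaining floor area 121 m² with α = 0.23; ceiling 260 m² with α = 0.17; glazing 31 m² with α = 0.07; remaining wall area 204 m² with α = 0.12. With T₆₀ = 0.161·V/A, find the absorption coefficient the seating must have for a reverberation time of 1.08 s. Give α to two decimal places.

From T₆₀ = 0.161·V/A, the target T₆₀ = 1.08 s needs A = 0.161·925/1.08 = 137.89 m².
Absorption from the other surfaces = 121·0.23 + 260·0.17 + 31·0.07 + 204·0.12 = 98.68 m², so the seating must supply 39.21 m² over 139 m².
α = 39.21/139 = 0.282.

0.28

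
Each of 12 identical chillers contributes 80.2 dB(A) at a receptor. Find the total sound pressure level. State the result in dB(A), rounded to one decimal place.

With 12 equal, uncorrelated contributions the intensity is 12× that of one unit, giving a rise of 10·log₁₀ 12.
L_total = 80.2 + 10·log₁₀(12) = 80.2 + 10.792 = 90.99 dB(A).

91.0 dB(A)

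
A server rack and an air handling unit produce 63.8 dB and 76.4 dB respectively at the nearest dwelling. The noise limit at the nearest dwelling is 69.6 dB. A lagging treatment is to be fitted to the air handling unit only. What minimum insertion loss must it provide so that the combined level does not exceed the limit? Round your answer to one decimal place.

8.1 dB

Fixed contribution from the other source: Σ 10^(L/10) = 10^(63.8/10) = 2.399e+06 (63.80 dB).
To meet 69.6 dB overall, the treated air handling unit may contribute at most 10^(69.6/10) − 2.399e+06 = 6.721e+06, i.e. 68.27 dB.
So the air handling unit must be reduced from 76.4 to 68.27 dB: IL = 8.13 dB.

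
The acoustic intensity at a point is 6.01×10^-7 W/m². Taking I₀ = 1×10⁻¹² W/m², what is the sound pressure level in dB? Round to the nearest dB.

58 dB

I/I₀ = 6.01×10^-7/10⁻¹² = 6.01×10^5, and L = 10·log₁₀(I/I₀).
L = 10·(0.7789 + 5) = 57.79 dB.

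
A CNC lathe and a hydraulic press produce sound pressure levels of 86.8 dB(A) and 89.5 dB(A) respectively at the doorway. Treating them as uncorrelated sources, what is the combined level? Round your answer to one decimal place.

91.4 dB(A)

Incoherent sources combine by intensity addition: L_total = 10·log₁₀(Σ 10^(L_i/10)).
Σ 10^(L/10) = 10^(86.8/10) + 10^(89.5/10) = 1.370e+09.
L_total = 10·log₁₀(1.370e+09) = 91.37 dB(A).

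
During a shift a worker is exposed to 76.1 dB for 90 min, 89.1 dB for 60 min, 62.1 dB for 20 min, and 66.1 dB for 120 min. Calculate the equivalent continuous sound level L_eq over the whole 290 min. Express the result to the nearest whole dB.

Weight each interval's intensity by its duration and average over T = 290 min:
Σ tᵢ·10^(Lᵢ/10) = 90·10^(76.1/10) + 60·10^(89.1/10) + 20·10^(62.1/10) + 120·10^(66.1/10) = 5.296e+10.
L_eq = 10·log₁₀(5.296e+10/290) = 82.62 dB.

83 dB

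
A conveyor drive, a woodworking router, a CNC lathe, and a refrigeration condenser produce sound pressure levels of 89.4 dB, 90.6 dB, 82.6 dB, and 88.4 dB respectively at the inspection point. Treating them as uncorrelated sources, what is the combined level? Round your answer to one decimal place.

Incoherent sources combine by intensity addition: L_total = 10·log₁₀(Σ 10^(L_i/10)).
Σ 10^(L/10) = 10^(89.4/10) + 10^(90.6/10) + 10^(82.6/10) + 10^(88.4/10) = 2.893e+09.
L_total = 10·log₁₀(2.893e+09) = 94.61 dB.

94.6 dB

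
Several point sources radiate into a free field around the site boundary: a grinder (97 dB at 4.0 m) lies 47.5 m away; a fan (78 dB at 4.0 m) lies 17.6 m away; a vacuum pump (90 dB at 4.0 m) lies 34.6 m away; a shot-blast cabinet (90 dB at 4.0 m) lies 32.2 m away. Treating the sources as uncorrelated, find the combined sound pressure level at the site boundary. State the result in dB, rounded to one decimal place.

Apply inverse-square spreading to bring every level to the receiver, then sum 10^(L/10).
grinder: 97 − 20·log₁₀(47.5/4.0) = 97 − 21.49 = 75.51 dB.
fan: 78 − 20·log₁₀(17.6/4.0) = 78 − 12.87 = 65.13 dB.
vacuum pump: 90 − 20·log₁₀(34.6/4.0) = 90 − 18.74 = 71.26 dB.
shot-blast cabinet: 90 − 20·log₁₀(32.2/4.0) = 90 − 18.12 = 71.88 dB.
Σ 10^(L/10) = 6.760e+07 → L_total = 10·log₁₀(6.760e+07) = 78.30 dB.

78.3 dB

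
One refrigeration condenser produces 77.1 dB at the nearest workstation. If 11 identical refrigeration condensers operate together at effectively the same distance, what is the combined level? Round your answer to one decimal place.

87.5 dB

N identical incoherent sources raise the level by 10·log₁₀ N.
L_total = 77.1 + 10·log₁₀(11) = 77.1 + 10.414 = 87.51 dB.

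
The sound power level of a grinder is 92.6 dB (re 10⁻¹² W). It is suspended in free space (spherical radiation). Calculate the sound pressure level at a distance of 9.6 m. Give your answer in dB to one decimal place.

Free-field spherical radiation: L_p = L_w − 10·log₁₀(4π·r²), r = 9.6 m.
4π·r² = 1158 m², 10·log₁₀ of that is 30.638 dB.
L_p = 92.6 − 30.638 = 61.96 dB.

62.0 dB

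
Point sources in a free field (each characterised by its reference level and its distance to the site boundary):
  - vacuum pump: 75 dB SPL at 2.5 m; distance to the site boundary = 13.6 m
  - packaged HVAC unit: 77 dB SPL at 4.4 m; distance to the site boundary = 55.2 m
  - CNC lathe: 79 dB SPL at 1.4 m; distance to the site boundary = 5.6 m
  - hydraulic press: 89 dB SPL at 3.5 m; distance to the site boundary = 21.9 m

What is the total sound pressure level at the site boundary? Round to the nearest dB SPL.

74 dB SPL

First find each source's level at the receiver (point-source: −20·log₁₀(r/r_ref)), then combine on an intensity basis.
vacuum pump: 75 − 20·log₁₀(13.6/2.5) = 75 − 14.71 = 60.29 dB SPL.
packaged HVAC unit: 77 − 20·log₁₀(55.2/4.4) = 77 − 21.97 = 55.03 dB SPL.
CNC lathe: 79 − 20·log₁₀(5.6/1.4) = 79 − 12.04 = 66.96 dB SPL.
hydraulic press: 89 − 20·log₁₀(21.9/3.5) = 89 − 15.93 = 73.07 dB SPL.
Σ 10^(L/10) = 2.664e+07 → L_total = 10·log₁₀(2.664e+07) = 74.26 dB SPL.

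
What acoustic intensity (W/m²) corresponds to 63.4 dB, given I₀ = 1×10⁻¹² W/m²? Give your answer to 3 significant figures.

I/I₀ = 10^(63.4/10) = 2.188e+06, so I = 2.188e+06 × 10⁻¹² W/m².

2.19e-06 W/m²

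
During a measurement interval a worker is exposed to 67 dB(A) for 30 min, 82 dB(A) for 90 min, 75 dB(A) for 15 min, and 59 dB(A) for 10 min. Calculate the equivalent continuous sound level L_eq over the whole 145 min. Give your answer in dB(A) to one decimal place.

The energy average is taken in the linear domain: L_eq = 10·log₁₀[(Σ tᵢ·10^(Lᵢ/10))/T], T = 145 min.
Σ tᵢ·10^(Lᵢ/10) = 30·10^(67/10) + 90·10^(82/10) + 15·10^(75/10) + 10·10^(59/10) = 1.490e+10.
L_eq = 10·log₁₀(1.490e+10/145) = 80.12 dB(A).

80.1 dB(A)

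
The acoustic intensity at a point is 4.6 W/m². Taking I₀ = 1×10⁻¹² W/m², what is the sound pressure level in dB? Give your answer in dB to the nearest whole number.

127 dB

I/I₀ = 4.6/10⁻¹² = 4.6×10^12, and L = 10·log₁₀(I/I₀).
L = 10·(0.6628 + 12) = 126.63 dB.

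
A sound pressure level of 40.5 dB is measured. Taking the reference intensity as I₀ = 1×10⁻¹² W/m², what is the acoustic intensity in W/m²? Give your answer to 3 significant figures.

1.12e-08 W/m²

I = I₀·10^(L/10) = 10⁻¹² × 10^(40.5/10) = 10^(-7.950).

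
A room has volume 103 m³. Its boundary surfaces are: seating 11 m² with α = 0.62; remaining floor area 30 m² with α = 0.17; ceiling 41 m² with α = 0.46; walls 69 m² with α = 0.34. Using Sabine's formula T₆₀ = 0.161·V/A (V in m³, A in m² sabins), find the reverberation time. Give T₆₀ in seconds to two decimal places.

A = Σ Sᵢαᵢ = 11·0.62 + 30·0.17 + 41·0.46 + 69·0.34 = 54.24 m².
T₆₀ = 0.161 × 103 / 54.24 = 0.306 s.

0.31 s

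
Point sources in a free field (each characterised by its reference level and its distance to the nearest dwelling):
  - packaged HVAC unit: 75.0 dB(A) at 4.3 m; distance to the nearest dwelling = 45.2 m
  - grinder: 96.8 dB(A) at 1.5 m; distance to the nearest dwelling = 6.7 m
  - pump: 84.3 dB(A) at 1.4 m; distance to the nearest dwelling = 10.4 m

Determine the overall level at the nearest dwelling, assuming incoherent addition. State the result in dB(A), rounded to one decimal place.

83.9 dB(A)

Apply inverse-square spreading to bring every level to the receiver, then sum 10^(L/10).
packaged HVAC unit: 75.0 − 20·log₁₀(45.2/4.3) = 75.0 − 20.43 = 54.57 dB(A).
grinder: 96.8 − 20·log₁₀(6.7/1.5) = 96.8 − 13.00 = 83.80 dB(A).
pump: 84.3 − 20·log₁₀(10.4/1.4) = 84.3 − 17.42 = 66.88 dB(A).
Σ 10^(L/10) = 2.451e+08 → L_total = 10·log₁₀(2.451e+08) = 83.89 dB(A).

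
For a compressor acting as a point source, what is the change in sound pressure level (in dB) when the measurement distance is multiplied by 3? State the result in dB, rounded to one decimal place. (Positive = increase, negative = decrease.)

-9.5 dB

With spherical spreading the level changes by −20·log₁₀(r₂/r₁).
ΔL = −20·log₁₀(3) = -9.54 dB.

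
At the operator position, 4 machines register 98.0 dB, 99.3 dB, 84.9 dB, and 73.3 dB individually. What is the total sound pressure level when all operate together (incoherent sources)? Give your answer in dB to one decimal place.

101.8 dB

For uncorrelated sources the intensities add, so convert each level to linear form, sum, and take 10·log₁₀ of the total.
Σ 10^(L/10) = 10^(98.0/10) + 10^(99.3/10) + 10^(84.9/10) + 10^(73.3/10) = 1.515e+10.
L_total = 10·log₁₀(1.515e+10) = 101.80 dB.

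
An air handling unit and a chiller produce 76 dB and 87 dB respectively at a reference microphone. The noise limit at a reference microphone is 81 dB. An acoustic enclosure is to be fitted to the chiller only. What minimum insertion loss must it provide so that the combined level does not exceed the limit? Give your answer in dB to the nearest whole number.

8 dB

Fixed contribution from the other source: Σ 10^(L/10) = 10^(76/10) = 3.981e+07 (76.00 dB).
The limit corresponds to 10^(81/10) = 1.259e+08; subtracting the fixed part leaves 8.608e+07 for the chiller, i.e. 79.35 dB.
Required insertion loss = 87 − 79.35 = 7.65 dB.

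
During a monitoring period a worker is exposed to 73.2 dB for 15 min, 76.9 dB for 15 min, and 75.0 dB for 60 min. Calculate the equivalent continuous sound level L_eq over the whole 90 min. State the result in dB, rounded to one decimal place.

L_eq = 10·log₁₀[(1/T)·Σ tᵢ·10^(Lᵢ/10)] with T = 90 min.
Σ tᵢ·10^(Lᵢ/10) = 15·10^(73.2/10) + 15·10^(76.9/10) + 60·10^(75.0/10) = 2.945e+09.
L_eq = 10·log₁₀(2.945e+09/90) = 75.15 dB.

75.1 dB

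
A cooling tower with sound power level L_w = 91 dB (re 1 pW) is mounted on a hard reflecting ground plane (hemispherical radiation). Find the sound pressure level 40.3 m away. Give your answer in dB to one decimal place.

The power spreads over a hemisphere of area 2π·r², so L_p = L_w − 10·log₁₀(2π·r²).
2π·r² = 1.02e+04 m², 10·log₁₀ of that is 40.088 dB.
L_p = 91 − 40.088 = 50.91 dB.

50.9 dB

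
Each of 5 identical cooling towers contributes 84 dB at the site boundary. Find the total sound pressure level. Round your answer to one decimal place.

With 5 equal, uncorrelated contributions the intensity is 5× that of one unit, giving a rise of 10·log₁₀ 5.
L_total = 84 + 10·log₁₀(5) = 84 + 6.990 = 90.99 dB.

91.0 dB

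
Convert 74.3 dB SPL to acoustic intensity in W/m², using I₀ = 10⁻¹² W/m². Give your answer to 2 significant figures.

I/I₀ = 10^(74.3/10) = 2.692e+07, so I = 2.692e+07 × 10⁻¹² W/m².

2.7e-05 W/m²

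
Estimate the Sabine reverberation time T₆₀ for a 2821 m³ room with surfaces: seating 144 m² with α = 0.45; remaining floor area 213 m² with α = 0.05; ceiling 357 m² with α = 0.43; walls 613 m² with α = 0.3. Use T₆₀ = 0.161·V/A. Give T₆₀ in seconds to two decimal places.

1.10 s

Total absorption A = 144·0.45 + 213·0.05 + 357·0.43 + 613·0.3 = 412.86 m² sabins.
T₆₀ = 0.161·V/A = 0.161·2821/412.86 = 1.100 s.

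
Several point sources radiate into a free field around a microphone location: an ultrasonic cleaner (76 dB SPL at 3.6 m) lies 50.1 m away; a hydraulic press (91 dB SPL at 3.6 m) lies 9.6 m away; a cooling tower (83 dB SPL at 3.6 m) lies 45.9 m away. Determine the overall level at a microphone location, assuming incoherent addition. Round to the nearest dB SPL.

83 dB SPL

Propagate each source to the receiver with L = L_ref − 20·log₁₀(r/r_ref), then add intensities.
ultrasonic cleaner: 76 − 20·log₁₀(50.1/3.6) = 76 − 22.87 = 53.13 dB SPL.
hydraulic press: 91 − 20·log₁₀(9.6/3.6) = 91 − 8.52 = 82.48 dB SPL.
cooling tower: 83 − 20·log₁₀(45.9/3.6) = 83 − 22.11 = 60.89 dB SPL.
Σ 10^(L/10) = 1.785e+08 → L_total = 10·log₁₀(1.785e+08) = 82.52 dB SPL.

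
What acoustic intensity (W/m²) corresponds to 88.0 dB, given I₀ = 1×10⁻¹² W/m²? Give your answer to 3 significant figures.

I/I₀ = 10^(88.0/10) = 6.31e+08, so I = 6.31e+08 × 10⁻¹² W/m².

0.000631 W/m²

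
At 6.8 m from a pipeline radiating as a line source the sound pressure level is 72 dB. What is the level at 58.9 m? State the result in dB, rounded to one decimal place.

For a line source, L₂ = L₁ − 10·log₁₀(r₂/r₁).
L₂ = 72 − 10·log₁₀(58.9/6.8) = 72 − 9.376 = 62.62 dB.

62.6 dB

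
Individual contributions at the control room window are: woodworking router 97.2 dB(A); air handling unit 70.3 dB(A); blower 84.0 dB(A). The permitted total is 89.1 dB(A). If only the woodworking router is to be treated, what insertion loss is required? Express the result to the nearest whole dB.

10 dB

Everything except the woodworking router sums to 10^(70.3/10) + 10^(84.0/10) = 2.619e+08 in linear terms, 84.18 dB(A).
The limit corresponds to 10^(89.1/10) = 8.128e+08; subtracting the fixed part leaves 5.509e+08 for the woodworking router, i.e. 87.41 dB(A).
So the woodworking router must be reduced from 97.2 to 87.41 dB(A): IL = 9.79 dB.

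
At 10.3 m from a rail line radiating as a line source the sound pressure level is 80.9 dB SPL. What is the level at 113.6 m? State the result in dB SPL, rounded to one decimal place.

Cylindrical spreading from a line source gives a 10·log₁₀(r₂/r₁) drop.
L₂ = 80.9 − 10·log₁₀(113.6/10.3) = 80.9 − 10.425 = 70.47 dB SPL.

70.5 dB SPL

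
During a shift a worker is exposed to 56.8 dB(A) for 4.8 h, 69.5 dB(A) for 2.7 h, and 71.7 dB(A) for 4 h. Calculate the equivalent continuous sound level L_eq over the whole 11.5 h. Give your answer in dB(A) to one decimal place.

Weight each interval's intensity by its duration and average over T = 11.5 h:
Σ tᵢ·10^(Lᵢ/10) = 4.8·10^(56.8/10) + 2.7·10^(69.5/10) + 4·10^(71.7/10) = 8.553e+07.
L_eq = 10·log₁₀(8.553e+07/11.5) = 68.71 dB(A).

68.7 dB(A)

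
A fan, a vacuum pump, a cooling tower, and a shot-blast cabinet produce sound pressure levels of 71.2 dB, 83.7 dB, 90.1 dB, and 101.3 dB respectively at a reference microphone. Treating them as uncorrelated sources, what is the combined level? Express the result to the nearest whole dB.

Incoherent sources combine by intensity addition: L_total = 10·log₁₀(Σ 10^(L_i/10)).
Σ 10^(L/10) = 10^(71.2/10) + 10^(83.7/10) + 10^(90.1/10) + 10^(101.3/10) = 1.476e+10.
L_total = 10·log₁₀(1.476e+10) = 101.69 dB.

102 dB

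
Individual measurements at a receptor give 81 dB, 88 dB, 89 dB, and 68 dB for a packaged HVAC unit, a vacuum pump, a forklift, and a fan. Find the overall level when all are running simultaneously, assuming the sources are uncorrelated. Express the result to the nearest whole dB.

92 dB

Incoherent sources combine by intensity addition: L_total = 10·log₁₀(Σ 10^(L_i/10)).
Σ 10^(L/10) = 10^(81/10) + 10^(88/10) + 10^(89/10) + 10^(68/10) = 1.557e+09.
L_total = 10·log₁₀(1.557e+09) = 91.92 dB.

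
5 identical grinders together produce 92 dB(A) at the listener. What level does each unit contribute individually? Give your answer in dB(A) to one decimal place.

Dividing the total intensity by 5 lowers the level by 10·log₁₀ 5 = 6.990 dB: L₁ = 92 − 6.990.

85.0 dB(A)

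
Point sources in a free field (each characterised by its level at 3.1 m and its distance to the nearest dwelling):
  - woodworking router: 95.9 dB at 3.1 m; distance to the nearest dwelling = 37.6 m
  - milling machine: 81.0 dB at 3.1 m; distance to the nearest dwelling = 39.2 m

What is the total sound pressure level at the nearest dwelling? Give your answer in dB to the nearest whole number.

74 dB

First find each source's level at the receiver (point-source: −20·log₁₀(r/r_ref)), then combine on an intensity basis.
woodworking router: 95.9 − 20·log₁₀(37.6/3.1) = 95.9 − 21.68 = 74.22 dB.
milling machine: 81.0 − 20·log₁₀(39.2/3.1) = 81.0 − 22.04 = 58.96 dB.
Σ 10^(L/10) = 2.723e+07 → L_total = 10·log₁₀(2.723e+07) = 74.35 dB.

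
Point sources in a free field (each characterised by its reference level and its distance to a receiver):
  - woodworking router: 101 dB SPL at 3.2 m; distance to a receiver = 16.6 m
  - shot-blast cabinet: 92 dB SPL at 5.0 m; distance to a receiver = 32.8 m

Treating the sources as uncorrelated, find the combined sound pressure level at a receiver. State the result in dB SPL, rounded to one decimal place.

87.0 dB SPL

First find each source's level at the receiver (point-source: −20·log₁₀(r/r_ref)), then combine on an intensity basis.
woodworking router: 101 − 20·log₁₀(16.6/3.2) = 101 − 14.30 = 86.70 dB SPL.
shot-blast cabinet: 92 − 20·log₁₀(32.8/5.0) = 92 − 16.34 = 75.66 dB SPL.
Σ 10^(L/10) = 5.047e+08 → L_total = 10·log₁₀(5.047e+08) = 87.03 dB SPL.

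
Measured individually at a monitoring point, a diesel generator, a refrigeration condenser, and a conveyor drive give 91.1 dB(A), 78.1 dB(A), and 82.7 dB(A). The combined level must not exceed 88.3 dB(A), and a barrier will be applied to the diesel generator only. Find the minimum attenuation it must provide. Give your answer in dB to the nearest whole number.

Everything except the diesel generator sums to 10^(78.1/10) + 10^(82.7/10) = 2.508e+08 in linear terms, 83.99 dB(A).
The limit corresponds to 10^(88.3/10) = 6.761e+08; subtracting the fixed part leaves 4.253e+08 for the diesel generator, i.e. 86.29 dB(A).
Required insertion loss = 91.1 − 86.29 = 4.81 dB.

5 dB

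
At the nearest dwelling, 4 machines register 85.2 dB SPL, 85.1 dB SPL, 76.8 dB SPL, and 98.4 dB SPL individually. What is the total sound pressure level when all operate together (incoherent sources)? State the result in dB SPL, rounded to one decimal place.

98.8 dB SPL

Incoherent sources combine by intensity addition: L_total = 10·log₁₀(Σ 10^(L_i/10)).
Σ 10^(L/10) = 10^(85.2/10) + 10^(85.1/10) + 10^(76.8/10) + 10^(98.4/10) = 7.621e+09.
L_total = 10·log₁₀(7.621e+09) = 98.82 dB SPL.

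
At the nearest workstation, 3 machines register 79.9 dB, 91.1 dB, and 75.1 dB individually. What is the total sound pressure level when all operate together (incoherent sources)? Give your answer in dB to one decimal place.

Incoherent sources combine by intensity addition: L_total = 10·log₁₀(Σ 10^(L_i/10)).
Σ 10^(L/10) = 10^(79.9/10) + 10^(91.1/10) + 10^(75.1/10) = 1.418e+09.
L_total = 10·log₁₀(1.418e+09) = 91.52 dB.

91.5 dB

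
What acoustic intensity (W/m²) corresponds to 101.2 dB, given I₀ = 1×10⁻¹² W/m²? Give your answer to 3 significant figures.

0.0132 W/m²

I = I₀·10^(L/10) = 10⁻¹² × 10^(101.2/10) = 10^(-1.880).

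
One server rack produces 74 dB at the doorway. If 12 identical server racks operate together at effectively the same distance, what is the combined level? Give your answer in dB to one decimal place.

84.8 dB

L_total = L₁ + 10·log₁₀ N for N identical incoherent sources.
L_total = 74 + 10·log₁₀(12) = 74 + 10.792 = 84.79 dB.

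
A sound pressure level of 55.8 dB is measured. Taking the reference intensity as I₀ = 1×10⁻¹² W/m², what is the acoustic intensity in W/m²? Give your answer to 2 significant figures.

3.8e-07 W/m²

I/I₀ = 10^(55.8/10) = 3.802e+05, so I = 3.802e+05 × 10⁻¹² W/m².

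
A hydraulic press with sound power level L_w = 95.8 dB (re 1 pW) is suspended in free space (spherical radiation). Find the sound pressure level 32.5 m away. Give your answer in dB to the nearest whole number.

L_p = L_w − 10·log₁₀(4π·r²) with r = 32.5 m.
4π·r² = 1.327e+04 m², 10·log₁₀ of that is 41.230 dB.
L_p = 95.8 − 41.230 = 54.57 dB.

55 dB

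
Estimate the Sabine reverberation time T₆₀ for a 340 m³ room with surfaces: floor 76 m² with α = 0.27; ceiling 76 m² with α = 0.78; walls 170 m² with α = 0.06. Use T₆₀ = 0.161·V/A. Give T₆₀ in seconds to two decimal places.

0.61 s

A = Σ Sᵢαᵢ = 76·0.27 + 76·0.78 + 170·0.06 = 90.00 m².
T₆₀ = 0.161·V/A = 0.161·340/90.00 = 0.608 s.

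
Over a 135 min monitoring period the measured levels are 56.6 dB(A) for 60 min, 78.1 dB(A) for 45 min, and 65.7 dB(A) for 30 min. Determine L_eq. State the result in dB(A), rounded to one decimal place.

73.5 dB(A)

L_eq = 10·log₁₀[(1/T)·Σ tᵢ·10^(Lᵢ/10)] with T = 135 min.
Σ tᵢ·10^(Lᵢ/10) = 60·10^(56.6/10) + 45·10^(78.1/10) + 30·10^(65.7/10) = 3.044e+09.
L_eq = 10·log₁₀(3.044e+09/135) = 73.53 dB(A).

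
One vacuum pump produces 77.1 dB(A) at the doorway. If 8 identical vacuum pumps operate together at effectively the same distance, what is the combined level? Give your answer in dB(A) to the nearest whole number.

86 dB(A)

With 8 equal, uncorrelated contributions the intensity is 8× that of one unit, giving a rise of 10·log₁₀ 8.
L_total = 77.1 + 10·log₁₀(8) = 77.1 + 9.031 = 86.13 dB(A).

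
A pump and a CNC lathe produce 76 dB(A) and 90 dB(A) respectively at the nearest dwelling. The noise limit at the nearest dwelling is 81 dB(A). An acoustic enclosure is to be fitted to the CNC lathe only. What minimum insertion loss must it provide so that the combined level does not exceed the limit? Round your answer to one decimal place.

Everything except the CNC lathe sums to 10^(76/10) = 3.981e+07 in linear terms, 76.00 dB(A).
To meet 81 dB(A) overall, the treated CNC lathe may contribute at most 10^(81/10) − 3.981e+07 = 8.608e+07, i.e. 79.35 dB(A).
Required insertion loss = 90 − 79.35 = 10.65 dB.

10.7 dB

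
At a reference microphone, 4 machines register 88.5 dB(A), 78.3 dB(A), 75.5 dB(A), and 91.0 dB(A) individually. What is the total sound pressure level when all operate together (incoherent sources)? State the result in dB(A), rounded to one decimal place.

93.2 dB(A)

For uncorrelated sources the intensities add, so convert each level to linear form, sum, and take 10·log₁₀ of the total.
Σ 10^(L/10) = 10^(88.5/10) + 10^(78.3/10) + 10^(75.5/10) + 10^(91.0/10) = 2.070e+09.
L_total = 10·log₁₀(2.070e+09) = 93.16 dB(A).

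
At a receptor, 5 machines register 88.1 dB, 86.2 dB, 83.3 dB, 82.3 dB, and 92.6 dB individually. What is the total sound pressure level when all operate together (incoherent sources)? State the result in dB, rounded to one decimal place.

Incoherent sources combine by intensity addition: L_total = 10·log₁₀(Σ 10^(L_i/10)).
Σ 10^(L/10) = 10^(88.1/10) + 10^(86.2/10) + 10^(83.3/10) + 10^(82.3/10) + 10^(92.6/10) = 3.266e+09.
L_total = 10·log₁₀(3.266e+09) = 95.14 dB.

95.1 dB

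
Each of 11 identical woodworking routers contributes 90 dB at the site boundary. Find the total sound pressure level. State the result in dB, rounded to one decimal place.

100.4 dB

With 11 equal, uncorrelated contributions the intensity is 11× that of one unit, giving a rise of 10·log₁₀ 11.
L_total = 90 + 10·log₁₀(11) = 90 + 10.414 = 100.41 dB.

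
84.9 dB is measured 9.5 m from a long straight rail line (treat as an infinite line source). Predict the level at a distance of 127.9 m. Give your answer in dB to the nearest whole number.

74 dB

Cylindrical spreading from a line source gives a 10·log₁₀(r₂/r₁) drop.
L₂ = 84.9 − 10·log₁₀(127.9/9.5) = 84.9 − 11.291 = 73.61 dB.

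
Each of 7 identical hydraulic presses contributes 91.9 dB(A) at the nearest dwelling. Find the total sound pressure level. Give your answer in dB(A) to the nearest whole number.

With 7 equal, uncorrelated contributions the intensity is 7× that of one unit, giving a rise of 10·log₁₀ 7.
L_total = 91.9 + 10·log₁₀(7) = 91.9 + 8.451 = 100.35 dB(A).

100 dB(A)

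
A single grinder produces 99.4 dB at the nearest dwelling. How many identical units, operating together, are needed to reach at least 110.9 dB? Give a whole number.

N identical sources give L₁ + 10·log₁₀ N, so require 10·log₁₀ N ≥ 110.9 − 99.4 = 11.5 dB.
N ≥ 10^(11.5/10) = 14.125, so N = 15.

15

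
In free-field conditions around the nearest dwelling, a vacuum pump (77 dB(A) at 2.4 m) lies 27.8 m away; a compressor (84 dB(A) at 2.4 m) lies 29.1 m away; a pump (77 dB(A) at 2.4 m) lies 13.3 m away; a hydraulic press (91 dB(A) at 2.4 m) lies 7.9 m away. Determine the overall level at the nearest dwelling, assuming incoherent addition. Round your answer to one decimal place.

First find each source's level at the receiver (point-source: −20·log₁₀(r/r_ref)), then combine on an intensity basis.
vacuum pump: 77 − 20·log₁₀(27.8/2.4) = 77 − 21.28 = 55.72 dB(A).
compressor: 84 − 20·log₁₀(29.1/2.4) = 84 − 21.67 = 62.33 dB(A).
pump: 77 − 20·log₁₀(13.3/2.4) = 77 − 14.87 = 62.13 dB(A).
hydraulic press: 91 − 20·log₁₀(7.9/2.4) = 91 − 10.35 = 80.65 dB(A).
Σ 10^(L/10) = 1.199e+08 → L_total = 10·log₁₀(1.199e+08) = 80.79 dB(A).

80.8 dB(A)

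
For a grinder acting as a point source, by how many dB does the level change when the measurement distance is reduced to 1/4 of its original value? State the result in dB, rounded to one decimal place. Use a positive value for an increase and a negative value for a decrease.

A point source loses 6 dB per doubling of distance; generally ΔL = −20·log₁₀(r₂/r₁).
ΔL = −20·log₁₀(0.25) = +12.04 dB.

+12.0 dB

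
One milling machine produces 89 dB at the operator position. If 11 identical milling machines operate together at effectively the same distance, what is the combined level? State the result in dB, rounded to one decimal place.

99.4 dB

With 11 equal, uncorrelated contributions the intensity is 11× that of one unit, giving a rise of 10·log₁₀ 11.
L_total = 89 + 10·log₁₀(11) = 89 + 10.414 = 99.41 dB.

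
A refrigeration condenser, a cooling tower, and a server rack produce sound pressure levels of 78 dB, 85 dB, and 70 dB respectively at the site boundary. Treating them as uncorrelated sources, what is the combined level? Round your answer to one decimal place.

85.9 dB

Incoherent sources combine by intensity addition: L_total = 10·log₁₀(Σ 10^(L_i/10)).
Σ 10^(L/10) = 10^(78/10) + 10^(85/10) + 10^(70/10) = 3.893e+08.
L_total = 10·log₁₀(3.893e+08) = 85.90 dB.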